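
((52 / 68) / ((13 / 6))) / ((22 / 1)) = 3 / 187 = 0.02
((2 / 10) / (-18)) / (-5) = 0.00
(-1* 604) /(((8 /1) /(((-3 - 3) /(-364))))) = -453 /364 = -1.24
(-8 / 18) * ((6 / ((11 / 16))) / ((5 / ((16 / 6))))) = -1024 / 495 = -2.07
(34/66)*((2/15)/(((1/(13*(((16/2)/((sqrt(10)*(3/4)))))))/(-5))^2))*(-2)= -5883904/891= -6603.71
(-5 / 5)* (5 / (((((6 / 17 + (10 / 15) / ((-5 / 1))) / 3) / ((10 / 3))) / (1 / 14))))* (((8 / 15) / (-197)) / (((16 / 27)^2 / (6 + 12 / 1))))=2788425 / 1235584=2.26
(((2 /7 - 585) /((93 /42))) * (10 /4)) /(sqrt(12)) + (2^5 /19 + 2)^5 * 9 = 15126300000 /2476099 - 20465 * sqrt(3) /186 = 5918.35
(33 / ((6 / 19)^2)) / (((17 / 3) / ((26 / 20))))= 51623 / 680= 75.92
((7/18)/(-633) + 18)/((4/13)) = 2666105/45576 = 58.50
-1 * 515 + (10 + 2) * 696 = 7837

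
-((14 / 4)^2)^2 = -150.06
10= 10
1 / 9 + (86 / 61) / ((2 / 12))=8.57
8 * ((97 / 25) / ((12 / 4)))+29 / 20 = 11.80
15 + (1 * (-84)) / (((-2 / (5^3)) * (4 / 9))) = 23655 / 2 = 11827.50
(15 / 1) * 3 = 45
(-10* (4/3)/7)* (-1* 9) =120/7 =17.14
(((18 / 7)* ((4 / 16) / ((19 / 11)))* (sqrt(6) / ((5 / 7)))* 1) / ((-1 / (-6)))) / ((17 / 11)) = 3267* sqrt(6) / 1615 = 4.96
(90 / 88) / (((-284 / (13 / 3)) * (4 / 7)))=-1365 / 49984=-0.03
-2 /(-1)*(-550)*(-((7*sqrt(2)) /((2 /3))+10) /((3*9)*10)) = 1100 /27+385*sqrt(2) /9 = 101.24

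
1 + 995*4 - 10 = 3971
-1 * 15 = -15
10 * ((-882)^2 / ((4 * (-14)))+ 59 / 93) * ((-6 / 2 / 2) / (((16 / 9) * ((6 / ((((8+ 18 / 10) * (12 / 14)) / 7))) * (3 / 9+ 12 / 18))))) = 23253309 / 992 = 23440.84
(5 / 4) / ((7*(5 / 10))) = 5 / 14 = 0.36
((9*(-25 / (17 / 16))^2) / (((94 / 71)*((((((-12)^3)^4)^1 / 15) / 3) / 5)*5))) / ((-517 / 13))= -2884375 / 6039016383578112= -0.00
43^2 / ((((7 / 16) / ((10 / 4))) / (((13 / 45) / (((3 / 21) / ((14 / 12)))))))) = 24927.26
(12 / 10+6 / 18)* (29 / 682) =667 / 10230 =0.07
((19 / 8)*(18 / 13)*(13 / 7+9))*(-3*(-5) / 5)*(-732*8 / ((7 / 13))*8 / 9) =-50736384 / 49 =-1035436.41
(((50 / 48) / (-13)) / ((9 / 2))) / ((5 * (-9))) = 5 / 12636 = 0.00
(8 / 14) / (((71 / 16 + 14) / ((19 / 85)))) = 0.01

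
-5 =-5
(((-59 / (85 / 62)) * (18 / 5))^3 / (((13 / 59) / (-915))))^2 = 9499558907988385164013410440241352704 / 39836417587890625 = 238464186369911872317.47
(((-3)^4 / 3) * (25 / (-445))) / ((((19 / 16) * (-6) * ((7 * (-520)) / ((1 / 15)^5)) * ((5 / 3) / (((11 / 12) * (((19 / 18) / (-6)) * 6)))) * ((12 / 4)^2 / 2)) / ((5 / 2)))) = 11 / 442812825000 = 0.00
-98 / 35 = -14 / 5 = -2.80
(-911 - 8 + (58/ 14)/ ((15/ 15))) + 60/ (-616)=-20129/ 22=-914.95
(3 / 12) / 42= 1 / 168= 0.01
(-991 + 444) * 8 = -4376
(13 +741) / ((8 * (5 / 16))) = 1508 / 5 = 301.60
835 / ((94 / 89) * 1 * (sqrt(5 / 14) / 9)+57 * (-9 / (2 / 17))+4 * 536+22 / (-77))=-46554459487830 / 123594324102541-176037372 * sqrt(70) / 123594324102541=-0.38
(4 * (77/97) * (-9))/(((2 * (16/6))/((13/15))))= -9009/1940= -4.64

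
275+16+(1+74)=366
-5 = -5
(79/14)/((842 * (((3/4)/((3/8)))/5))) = 395/23576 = 0.02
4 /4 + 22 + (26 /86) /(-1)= 976 /43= 22.70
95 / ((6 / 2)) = 95 / 3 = 31.67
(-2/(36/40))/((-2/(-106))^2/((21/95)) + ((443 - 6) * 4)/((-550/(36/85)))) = 9192452500/5561427813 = 1.65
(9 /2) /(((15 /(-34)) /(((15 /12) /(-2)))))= 51 /8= 6.38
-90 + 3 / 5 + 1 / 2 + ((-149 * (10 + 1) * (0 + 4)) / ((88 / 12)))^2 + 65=799212.10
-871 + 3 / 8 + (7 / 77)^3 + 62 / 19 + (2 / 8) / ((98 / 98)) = -175426979 / 202312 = -867.11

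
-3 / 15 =-0.20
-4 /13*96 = -384 /13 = -29.54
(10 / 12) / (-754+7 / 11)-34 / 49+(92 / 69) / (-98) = -1726391 / 2436378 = -0.71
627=627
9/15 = 3/5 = 0.60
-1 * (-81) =81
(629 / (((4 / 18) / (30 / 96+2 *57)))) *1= 10353969 / 32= 323561.53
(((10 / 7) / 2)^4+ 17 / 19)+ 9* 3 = 1284405 / 45619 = 28.16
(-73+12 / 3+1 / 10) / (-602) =689 / 6020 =0.11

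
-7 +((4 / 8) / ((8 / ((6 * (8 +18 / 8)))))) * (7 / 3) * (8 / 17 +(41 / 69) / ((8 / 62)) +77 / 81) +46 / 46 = 48.05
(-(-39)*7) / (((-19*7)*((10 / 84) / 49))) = -80262 / 95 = -844.86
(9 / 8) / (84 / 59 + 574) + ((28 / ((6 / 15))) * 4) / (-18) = -38019221 / 2444400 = -15.55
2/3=0.67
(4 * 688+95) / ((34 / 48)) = 68328 / 17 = 4019.29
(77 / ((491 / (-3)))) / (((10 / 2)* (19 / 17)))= -3927 / 46645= -0.08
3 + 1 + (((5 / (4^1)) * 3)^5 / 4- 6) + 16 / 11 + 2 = 8418661 / 45056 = 186.85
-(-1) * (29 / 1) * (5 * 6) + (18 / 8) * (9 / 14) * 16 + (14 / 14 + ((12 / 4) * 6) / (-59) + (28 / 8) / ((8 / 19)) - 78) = 5445985 / 6608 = 824.15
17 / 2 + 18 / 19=359 / 38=9.45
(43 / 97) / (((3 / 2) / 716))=61576 / 291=211.60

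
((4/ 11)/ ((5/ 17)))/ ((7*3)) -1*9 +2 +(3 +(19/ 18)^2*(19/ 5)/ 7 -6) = -1164607/ 124740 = -9.34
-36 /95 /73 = -36 /6935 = -0.01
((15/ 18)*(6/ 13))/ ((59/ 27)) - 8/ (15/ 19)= -114559/ 11505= -9.96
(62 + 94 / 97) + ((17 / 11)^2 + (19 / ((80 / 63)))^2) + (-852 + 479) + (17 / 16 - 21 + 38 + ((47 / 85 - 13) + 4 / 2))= -97243284319 / 1276985600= -76.15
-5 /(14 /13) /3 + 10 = 8.45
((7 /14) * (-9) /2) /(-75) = 3 /100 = 0.03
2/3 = 0.67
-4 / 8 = -1 / 2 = -0.50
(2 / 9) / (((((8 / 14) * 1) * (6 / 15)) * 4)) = 35 / 144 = 0.24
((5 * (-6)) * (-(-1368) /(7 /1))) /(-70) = 4104 /49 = 83.76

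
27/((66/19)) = 171/22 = 7.77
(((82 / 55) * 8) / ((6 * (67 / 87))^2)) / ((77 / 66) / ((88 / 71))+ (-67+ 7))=-6620352 / 699902435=-0.01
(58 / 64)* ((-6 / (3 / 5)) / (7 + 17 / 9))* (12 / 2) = -6.12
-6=-6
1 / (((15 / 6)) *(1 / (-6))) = -12 / 5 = -2.40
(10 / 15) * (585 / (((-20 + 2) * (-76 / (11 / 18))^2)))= -7865 / 5614272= -0.00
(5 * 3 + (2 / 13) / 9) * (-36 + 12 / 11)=-224896 / 429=-524.23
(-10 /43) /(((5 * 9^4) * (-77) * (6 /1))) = 1 /65170413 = 0.00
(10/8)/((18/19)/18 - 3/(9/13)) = -285/976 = -0.29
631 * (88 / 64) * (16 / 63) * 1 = 13882 / 63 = 220.35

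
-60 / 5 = -12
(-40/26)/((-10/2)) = 4/13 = 0.31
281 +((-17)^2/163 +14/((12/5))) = 288.61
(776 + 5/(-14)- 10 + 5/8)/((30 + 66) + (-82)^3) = -42911/30871232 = -0.00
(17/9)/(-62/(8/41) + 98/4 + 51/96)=-32/4959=-0.01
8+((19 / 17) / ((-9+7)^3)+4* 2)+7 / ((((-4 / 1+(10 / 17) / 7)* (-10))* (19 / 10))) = 9605683 / 602072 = 15.95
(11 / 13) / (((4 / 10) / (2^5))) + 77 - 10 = 1751 / 13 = 134.69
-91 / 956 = -0.10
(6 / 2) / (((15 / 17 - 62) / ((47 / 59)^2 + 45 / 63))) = -1676268 / 25317313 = -0.07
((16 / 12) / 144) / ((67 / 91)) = 91 / 7236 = 0.01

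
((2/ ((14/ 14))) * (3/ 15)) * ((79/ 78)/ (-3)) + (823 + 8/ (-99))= 1764872/ 2145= 822.78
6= 6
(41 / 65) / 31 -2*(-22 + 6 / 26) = 87771 / 2015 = 43.56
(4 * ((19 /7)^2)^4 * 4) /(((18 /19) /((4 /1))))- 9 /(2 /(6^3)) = 10275575849780 /51883209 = 198052.05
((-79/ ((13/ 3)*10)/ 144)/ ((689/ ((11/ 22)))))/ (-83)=79/ 713693760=0.00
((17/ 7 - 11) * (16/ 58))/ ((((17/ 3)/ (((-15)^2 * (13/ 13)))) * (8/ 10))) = -117.36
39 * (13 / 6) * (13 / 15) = 2197 / 30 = 73.23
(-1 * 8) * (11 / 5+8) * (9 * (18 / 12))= -5508 / 5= -1101.60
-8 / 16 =-1 / 2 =-0.50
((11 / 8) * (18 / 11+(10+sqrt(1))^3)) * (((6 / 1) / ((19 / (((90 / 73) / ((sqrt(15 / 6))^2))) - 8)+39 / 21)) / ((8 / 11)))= 30476061 / 65288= 466.79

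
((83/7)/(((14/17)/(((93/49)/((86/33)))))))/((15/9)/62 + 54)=0.19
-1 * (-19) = 19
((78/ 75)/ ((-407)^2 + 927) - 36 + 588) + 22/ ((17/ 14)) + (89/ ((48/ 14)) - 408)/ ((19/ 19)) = 4993050697/ 26548050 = 188.08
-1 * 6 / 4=-3 / 2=-1.50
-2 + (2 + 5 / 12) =5 / 12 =0.42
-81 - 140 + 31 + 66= -124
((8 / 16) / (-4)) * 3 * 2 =-3 / 4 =-0.75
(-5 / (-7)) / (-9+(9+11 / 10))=50 / 77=0.65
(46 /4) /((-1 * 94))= -23 /188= -0.12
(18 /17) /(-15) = -6 /85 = -0.07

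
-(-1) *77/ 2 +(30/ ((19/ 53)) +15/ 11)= 51643/ 418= 123.55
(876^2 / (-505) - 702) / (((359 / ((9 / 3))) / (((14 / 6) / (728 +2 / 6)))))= -23559606 / 396129575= -0.06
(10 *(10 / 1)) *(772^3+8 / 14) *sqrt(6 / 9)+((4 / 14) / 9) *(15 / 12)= 5 / 126+322069754000 *sqrt(6) / 21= 37566978994.50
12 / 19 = 0.63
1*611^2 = 373321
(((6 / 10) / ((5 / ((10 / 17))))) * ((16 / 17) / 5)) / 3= 32 / 7225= 0.00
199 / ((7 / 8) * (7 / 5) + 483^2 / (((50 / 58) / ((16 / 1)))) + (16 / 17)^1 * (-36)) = 0.00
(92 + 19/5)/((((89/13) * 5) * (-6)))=-6227/13350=-0.47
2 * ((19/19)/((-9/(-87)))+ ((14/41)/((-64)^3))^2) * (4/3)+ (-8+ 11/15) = 3007063370236639/162446400552960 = 18.51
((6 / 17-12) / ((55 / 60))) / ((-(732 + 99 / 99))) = 216 / 12461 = 0.02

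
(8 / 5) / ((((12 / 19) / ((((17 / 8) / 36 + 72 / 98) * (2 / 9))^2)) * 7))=2383785619 / 211719795840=0.01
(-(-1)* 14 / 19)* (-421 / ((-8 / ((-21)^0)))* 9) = 26523 / 76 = 348.99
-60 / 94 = -30 / 47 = -0.64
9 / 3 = 3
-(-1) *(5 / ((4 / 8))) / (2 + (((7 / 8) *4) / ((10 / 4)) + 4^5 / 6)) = 150 / 2611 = 0.06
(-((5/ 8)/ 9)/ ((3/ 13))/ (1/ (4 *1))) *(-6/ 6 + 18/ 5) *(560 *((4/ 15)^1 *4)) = -151424/ 81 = -1869.43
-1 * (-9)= 9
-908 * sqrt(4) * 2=-3632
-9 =-9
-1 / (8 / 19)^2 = -361 / 64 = -5.64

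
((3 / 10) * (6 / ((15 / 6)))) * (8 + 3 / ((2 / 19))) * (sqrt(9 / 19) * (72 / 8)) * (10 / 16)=17739 * sqrt(19) / 760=101.74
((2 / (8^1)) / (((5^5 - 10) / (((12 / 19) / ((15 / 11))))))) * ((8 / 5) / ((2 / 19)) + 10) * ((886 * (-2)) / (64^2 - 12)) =-87714 / 215813875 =-0.00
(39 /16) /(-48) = -13 /256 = -0.05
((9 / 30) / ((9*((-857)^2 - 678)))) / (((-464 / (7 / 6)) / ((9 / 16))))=-0.00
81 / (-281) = -81 / 281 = -0.29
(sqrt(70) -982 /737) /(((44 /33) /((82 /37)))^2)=-7428339 /2017906 +15129 * sqrt(70) /5476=19.43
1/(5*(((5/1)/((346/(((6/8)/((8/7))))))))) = 11072/525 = 21.09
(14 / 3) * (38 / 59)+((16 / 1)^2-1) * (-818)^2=30200912272 / 177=170626623.01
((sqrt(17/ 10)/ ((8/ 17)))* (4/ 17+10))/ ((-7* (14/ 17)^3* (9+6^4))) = -4913* sqrt(170)/ 11524800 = -0.01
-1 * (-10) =10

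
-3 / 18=-0.17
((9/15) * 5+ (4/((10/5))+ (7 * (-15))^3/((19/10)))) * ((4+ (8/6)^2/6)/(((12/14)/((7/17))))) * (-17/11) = 1943377.19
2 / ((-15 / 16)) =-32 / 15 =-2.13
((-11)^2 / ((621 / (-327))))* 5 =-65945 / 207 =-318.57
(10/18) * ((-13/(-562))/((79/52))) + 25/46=5072515/9190386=0.55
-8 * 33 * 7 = -1848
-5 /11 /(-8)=5 /88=0.06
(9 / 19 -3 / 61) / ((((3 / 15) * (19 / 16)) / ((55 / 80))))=27060 / 22021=1.23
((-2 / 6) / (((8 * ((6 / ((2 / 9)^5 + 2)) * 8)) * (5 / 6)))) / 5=-11813 / 28343520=-0.00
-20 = -20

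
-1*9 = -9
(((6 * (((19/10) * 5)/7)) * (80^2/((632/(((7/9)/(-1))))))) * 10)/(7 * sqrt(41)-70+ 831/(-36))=51072000 * sqrt(41)/75713047+ 679136000/75713047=13.29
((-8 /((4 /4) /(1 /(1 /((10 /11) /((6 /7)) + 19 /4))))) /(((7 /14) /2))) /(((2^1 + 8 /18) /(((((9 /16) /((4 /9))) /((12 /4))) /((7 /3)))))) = -186381 /13552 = -13.75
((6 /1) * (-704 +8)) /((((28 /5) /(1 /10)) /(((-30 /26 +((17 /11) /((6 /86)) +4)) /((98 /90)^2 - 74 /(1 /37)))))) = 539800200 /792513007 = 0.68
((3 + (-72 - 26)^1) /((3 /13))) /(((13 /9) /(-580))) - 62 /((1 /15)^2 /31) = -267150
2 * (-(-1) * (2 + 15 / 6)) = 9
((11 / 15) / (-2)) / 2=-11 / 60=-0.18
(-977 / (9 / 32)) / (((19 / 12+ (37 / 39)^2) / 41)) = -866513024 / 15109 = -57350.79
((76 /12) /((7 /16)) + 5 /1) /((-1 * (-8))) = 409 /168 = 2.43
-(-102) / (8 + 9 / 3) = 102 / 11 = 9.27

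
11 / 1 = 11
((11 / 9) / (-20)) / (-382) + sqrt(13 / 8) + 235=sqrt(26) / 4 + 16158611 / 68760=236.27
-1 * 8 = -8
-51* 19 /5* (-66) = 63954 /5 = 12790.80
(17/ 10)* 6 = 51/ 5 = 10.20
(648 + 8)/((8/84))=6888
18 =18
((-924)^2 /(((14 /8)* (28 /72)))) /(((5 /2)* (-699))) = -836352 /1165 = -717.90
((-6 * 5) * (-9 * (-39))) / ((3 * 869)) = -3510 / 869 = -4.04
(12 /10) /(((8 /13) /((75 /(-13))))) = -45 /4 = -11.25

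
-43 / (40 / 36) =-387 / 10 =-38.70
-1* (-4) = 4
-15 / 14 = -1.07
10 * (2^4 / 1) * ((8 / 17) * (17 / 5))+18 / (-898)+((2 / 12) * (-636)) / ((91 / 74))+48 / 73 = 508371649 / 2982707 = 170.44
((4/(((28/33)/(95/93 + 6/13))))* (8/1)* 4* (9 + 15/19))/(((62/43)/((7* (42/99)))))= 4510.95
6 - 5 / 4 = 4.75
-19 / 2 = -9.50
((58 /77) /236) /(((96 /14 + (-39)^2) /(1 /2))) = 29 /27764220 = 0.00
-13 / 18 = -0.72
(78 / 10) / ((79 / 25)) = 195 / 79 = 2.47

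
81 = 81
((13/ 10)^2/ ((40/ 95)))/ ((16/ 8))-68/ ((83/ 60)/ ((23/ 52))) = -34071331/ 1726400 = -19.74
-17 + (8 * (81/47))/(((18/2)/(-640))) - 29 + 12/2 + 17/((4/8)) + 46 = -44200/47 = -940.43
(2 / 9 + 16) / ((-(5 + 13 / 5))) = -365 / 171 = -2.13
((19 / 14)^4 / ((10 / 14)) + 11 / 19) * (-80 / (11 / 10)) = -27779390 / 71687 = -387.51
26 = 26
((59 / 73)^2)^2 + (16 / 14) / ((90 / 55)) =2012916347 / 1789089183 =1.13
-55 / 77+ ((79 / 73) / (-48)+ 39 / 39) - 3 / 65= 345991 / 1594320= 0.22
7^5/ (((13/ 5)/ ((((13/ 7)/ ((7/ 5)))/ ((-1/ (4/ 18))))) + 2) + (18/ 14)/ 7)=-41177150/ 16259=-2532.58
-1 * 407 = -407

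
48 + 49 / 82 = 3985 / 82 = 48.60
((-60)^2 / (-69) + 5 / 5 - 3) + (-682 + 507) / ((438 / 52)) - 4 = -397672 / 5037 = -78.95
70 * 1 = 70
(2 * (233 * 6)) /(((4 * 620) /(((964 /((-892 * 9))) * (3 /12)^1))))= -56153 /1659120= -0.03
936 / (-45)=-104 / 5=-20.80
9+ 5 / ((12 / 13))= 173 / 12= 14.42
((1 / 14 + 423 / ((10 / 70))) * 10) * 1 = 207275 / 7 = 29610.71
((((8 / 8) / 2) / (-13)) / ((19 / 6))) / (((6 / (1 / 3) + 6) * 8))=-1 / 15808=-0.00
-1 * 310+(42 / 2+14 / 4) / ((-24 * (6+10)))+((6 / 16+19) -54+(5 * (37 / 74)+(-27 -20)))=-298897 / 768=-389.19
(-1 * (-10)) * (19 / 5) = 38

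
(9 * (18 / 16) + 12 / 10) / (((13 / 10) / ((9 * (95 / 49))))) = 387315 / 2548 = 152.01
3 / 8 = 0.38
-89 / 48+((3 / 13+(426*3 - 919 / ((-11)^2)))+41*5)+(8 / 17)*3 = 1893510947 / 1283568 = 1475.19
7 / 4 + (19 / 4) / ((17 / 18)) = 461 / 68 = 6.78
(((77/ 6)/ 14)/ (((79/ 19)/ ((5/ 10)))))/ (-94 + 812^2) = 209/ 1249938000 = 0.00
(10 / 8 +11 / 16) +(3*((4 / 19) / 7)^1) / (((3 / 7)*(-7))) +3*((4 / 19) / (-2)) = 3387 / 2128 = 1.59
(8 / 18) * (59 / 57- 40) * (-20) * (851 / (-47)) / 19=-330.06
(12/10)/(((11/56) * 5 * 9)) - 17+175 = 130462/825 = 158.14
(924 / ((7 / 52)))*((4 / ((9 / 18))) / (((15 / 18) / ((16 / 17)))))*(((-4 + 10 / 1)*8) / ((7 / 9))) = 2277310464 / 595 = 3827412.54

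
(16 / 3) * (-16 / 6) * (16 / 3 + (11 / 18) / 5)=-31424 / 405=-77.59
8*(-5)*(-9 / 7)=360 / 7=51.43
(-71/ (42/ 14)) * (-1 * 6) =142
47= 47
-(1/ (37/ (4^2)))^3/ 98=-2048/ 2481997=-0.00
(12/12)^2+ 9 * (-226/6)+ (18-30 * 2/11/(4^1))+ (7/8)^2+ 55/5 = -217957/704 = -309.60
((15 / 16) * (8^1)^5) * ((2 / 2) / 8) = 3840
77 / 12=6.42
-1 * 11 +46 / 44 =-219 / 22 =-9.95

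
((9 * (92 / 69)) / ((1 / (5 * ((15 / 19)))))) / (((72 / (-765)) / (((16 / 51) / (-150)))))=20 / 19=1.05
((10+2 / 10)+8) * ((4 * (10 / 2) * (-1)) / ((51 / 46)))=-16744 / 51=-328.31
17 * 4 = 68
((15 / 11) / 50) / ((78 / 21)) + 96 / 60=4597 / 2860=1.61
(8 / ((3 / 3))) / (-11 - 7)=-4 / 9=-0.44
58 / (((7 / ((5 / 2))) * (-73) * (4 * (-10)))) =29 / 4088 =0.01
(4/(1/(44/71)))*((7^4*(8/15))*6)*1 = 19045.68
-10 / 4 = -5 / 2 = -2.50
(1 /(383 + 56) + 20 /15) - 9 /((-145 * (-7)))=1773532 /1336755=1.33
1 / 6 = 0.17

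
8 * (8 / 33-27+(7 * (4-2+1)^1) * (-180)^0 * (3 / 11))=-5552 / 33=-168.24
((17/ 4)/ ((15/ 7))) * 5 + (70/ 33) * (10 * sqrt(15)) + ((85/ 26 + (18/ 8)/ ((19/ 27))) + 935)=700 * sqrt(15)/ 33 + 704975/ 741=1033.54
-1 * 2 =-2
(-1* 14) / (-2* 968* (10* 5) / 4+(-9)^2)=14 / 24119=0.00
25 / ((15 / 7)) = 35 / 3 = 11.67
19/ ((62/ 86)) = 817/ 31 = 26.35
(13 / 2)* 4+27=53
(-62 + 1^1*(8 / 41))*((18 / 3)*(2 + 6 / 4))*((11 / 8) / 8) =-292677 / 1312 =-223.08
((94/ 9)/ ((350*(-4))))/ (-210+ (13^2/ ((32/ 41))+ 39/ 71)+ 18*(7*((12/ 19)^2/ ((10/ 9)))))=-9637256/ 67580506665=-0.00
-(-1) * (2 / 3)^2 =4 / 9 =0.44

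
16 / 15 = 1.07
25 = 25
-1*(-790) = 790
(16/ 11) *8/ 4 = 32/ 11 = 2.91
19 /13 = 1.46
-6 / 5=-1.20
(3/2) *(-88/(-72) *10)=55/3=18.33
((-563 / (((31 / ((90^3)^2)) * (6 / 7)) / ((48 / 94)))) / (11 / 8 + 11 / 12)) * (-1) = 40212652435200000 / 16027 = 2509056743944.59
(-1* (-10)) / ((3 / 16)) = 160 / 3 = 53.33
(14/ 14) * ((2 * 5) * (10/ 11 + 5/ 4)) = 475/ 22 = 21.59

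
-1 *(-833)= 833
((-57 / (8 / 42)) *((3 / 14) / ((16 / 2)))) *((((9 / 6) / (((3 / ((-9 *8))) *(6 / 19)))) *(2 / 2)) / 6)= 9747 / 64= 152.30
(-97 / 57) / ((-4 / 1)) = 0.43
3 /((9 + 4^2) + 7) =0.09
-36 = -36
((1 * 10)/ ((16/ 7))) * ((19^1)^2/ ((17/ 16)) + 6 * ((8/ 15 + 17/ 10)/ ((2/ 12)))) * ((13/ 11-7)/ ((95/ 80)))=-31999744/ 3553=-9006.40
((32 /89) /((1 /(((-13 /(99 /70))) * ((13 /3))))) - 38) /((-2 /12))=2766028 /8811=313.93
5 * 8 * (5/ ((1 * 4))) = 50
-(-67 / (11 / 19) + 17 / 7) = 8724 / 77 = 113.30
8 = 8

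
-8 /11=-0.73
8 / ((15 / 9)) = 24 / 5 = 4.80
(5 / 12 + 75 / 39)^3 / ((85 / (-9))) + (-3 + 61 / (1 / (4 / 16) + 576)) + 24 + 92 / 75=20.98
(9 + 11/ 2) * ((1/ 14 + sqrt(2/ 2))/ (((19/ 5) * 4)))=2175/ 2128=1.02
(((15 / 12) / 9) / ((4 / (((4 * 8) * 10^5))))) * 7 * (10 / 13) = 70000000 / 117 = 598290.60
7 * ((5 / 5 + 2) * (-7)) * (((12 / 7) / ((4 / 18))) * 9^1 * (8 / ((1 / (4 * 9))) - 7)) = -2867886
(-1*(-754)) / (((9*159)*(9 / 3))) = 754 / 4293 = 0.18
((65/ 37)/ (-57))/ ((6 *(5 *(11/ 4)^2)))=-104/ 765567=-0.00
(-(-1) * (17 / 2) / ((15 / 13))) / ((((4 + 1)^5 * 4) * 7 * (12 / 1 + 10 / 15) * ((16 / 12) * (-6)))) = -221 / 266000000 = -0.00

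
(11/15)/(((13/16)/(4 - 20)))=-2816/195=-14.44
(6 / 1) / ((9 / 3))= 2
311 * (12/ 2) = 1866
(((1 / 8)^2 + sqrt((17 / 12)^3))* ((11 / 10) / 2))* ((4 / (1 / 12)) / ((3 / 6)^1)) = 33 / 40 + 187* sqrt(51) / 15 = 89.85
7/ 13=0.54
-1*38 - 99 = -137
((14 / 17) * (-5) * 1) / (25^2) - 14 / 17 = -1764 / 2125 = -0.83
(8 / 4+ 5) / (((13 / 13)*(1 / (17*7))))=833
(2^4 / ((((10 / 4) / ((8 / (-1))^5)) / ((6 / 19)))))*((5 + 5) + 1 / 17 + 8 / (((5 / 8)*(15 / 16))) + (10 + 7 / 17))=-91242889216 / 40375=-2259885.80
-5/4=-1.25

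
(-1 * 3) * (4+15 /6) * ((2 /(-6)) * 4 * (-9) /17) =-234 /17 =-13.76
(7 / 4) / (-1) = -7 / 4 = -1.75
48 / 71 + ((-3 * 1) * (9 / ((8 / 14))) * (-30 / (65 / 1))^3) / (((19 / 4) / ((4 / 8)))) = 3452916 / 2963753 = 1.17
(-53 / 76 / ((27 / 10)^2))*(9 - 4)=-6625 / 13851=-0.48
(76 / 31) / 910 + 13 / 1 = 183403 / 14105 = 13.00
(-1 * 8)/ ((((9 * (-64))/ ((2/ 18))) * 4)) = 1/ 2592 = 0.00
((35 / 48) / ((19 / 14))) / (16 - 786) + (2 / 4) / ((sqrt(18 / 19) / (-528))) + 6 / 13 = 60101 / 130416 - 44 * sqrt(38) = -270.77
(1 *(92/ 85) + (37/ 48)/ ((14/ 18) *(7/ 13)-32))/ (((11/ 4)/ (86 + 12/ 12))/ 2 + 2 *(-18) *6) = -92505099/ 18885329750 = -0.00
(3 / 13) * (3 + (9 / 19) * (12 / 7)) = 117 / 133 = 0.88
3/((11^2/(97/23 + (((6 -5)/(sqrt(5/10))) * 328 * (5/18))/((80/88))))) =291/2783 + 82 * sqrt(2)/33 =3.62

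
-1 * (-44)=44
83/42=1.98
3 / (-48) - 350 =-5601 / 16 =-350.06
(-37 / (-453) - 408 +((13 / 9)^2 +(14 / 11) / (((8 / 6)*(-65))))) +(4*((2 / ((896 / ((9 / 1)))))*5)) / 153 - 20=-7090640152327 / 16650794160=-425.84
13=13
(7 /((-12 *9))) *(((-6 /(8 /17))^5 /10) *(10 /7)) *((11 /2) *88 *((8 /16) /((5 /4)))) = 1546224273 /2560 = 603993.86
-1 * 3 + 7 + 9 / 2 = 17 / 2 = 8.50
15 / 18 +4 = 29 / 6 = 4.83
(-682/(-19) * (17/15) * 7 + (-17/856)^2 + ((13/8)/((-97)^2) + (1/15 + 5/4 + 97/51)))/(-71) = -9619517743155941/2371609208690880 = -4.06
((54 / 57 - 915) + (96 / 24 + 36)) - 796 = -31731 / 19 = -1670.05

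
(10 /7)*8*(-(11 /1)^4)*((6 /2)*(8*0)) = 0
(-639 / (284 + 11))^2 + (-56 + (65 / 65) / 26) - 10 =-138631529 / 2262650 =-61.27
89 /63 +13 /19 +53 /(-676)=1633319 /809172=2.02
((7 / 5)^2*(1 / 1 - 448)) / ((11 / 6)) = -131418 / 275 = -477.88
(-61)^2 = 3721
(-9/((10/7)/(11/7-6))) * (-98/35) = -1953/25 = -78.12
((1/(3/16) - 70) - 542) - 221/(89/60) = -201760/267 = -755.66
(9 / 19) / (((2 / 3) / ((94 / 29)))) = 2.30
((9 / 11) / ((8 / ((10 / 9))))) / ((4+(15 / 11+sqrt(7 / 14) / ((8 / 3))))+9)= 25280 / 3194303 - 330 *sqrt(2) / 3194303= 0.01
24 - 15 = 9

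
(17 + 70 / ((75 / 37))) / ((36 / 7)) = 5411 / 540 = 10.02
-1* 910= -910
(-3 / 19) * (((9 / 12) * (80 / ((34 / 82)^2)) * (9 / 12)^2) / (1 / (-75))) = 51060375 / 21964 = 2324.73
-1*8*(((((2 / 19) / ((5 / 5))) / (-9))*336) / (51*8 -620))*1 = -448 / 3021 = -0.15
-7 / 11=-0.64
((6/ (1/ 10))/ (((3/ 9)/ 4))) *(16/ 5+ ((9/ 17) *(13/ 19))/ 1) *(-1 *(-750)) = 621324000/ 323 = 1923603.72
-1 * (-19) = 19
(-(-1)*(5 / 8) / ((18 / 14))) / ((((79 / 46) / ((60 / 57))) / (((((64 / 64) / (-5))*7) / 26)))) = -5635 / 351234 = -0.02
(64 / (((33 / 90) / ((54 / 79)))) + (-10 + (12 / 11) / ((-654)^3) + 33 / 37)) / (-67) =-82596335773331 / 50216715329022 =-1.64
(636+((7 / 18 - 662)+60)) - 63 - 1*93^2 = -156197 / 18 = -8677.61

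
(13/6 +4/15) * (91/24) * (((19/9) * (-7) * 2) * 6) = -883519/540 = -1636.15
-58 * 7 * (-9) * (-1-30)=-113274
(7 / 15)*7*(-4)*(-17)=3332 / 15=222.13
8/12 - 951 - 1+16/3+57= -889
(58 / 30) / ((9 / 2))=58 / 135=0.43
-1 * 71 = -71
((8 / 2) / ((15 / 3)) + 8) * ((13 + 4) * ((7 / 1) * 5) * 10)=52360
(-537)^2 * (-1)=-288369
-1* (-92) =92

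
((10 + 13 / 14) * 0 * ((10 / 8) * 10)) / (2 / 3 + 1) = 0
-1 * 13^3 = -2197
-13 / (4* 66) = -13 / 264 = -0.05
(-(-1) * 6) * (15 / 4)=45 / 2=22.50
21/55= 0.38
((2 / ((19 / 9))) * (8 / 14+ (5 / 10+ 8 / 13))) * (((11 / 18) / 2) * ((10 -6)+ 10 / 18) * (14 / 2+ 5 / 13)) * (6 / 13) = 2215312 / 292201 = 7.58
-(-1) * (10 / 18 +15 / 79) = 530 / 711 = 0.75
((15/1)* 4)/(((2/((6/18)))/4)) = 40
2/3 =0.67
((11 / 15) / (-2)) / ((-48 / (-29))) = -319 / 1440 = -0.22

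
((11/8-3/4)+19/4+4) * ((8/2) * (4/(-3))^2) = 200/3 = 66.67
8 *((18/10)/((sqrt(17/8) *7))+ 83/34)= 20.94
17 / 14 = 1.21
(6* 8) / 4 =12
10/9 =1.11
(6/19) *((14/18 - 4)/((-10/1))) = 29/285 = 0.10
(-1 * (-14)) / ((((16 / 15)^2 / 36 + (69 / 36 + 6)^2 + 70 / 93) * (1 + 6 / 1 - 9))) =-7030800 / 63737119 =-0.11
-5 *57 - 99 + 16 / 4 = -380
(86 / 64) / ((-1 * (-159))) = 43 / 5088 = 0.01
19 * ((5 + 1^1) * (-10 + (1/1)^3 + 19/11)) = -9120/11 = -829.09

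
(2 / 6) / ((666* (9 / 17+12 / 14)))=119 / 329670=0.00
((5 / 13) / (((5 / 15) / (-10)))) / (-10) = 15 / 13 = 1.15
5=5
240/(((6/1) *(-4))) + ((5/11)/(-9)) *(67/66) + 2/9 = -9.83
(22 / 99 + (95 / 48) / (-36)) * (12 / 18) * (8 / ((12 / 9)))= 289 / 432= 0.67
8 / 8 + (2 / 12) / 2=13 / 12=1.08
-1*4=-4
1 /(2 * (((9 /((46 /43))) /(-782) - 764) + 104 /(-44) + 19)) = -197846 /295730069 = -0.00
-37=-37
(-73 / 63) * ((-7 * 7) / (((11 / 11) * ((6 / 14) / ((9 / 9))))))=3577 / 27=132.48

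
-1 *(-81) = 81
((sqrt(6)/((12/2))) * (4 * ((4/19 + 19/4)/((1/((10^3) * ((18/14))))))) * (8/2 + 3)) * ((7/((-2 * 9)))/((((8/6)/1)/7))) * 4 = -4618250 * sqrt(6)/19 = -595387.16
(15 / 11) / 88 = 15 / 968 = 0.02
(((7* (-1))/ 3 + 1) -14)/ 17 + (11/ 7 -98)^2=23234621/ 2499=9297.57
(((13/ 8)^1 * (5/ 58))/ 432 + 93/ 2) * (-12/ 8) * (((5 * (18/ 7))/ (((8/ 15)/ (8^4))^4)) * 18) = -11400007396412620800000/ 203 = -56157671903510447290.64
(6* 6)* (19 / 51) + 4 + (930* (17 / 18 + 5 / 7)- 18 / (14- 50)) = 1560.53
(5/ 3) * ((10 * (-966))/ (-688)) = 4025/ 172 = 23.40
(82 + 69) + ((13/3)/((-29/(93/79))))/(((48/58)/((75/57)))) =5429549/36024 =150.72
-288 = -288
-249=-249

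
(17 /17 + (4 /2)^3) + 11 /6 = 65 /6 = 10.83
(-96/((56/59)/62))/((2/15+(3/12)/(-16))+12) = -42140160/81431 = -517.50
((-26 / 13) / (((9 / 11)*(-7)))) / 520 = 11 / 16380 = 0.00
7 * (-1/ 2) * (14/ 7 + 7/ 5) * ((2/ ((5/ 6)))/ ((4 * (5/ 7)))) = -2499/ 250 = -10.00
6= 6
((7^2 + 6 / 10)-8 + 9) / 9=253 / 45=5.62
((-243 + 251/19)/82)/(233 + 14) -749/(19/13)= -98608782/192413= -512.49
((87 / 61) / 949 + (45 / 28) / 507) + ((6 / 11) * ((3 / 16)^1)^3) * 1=981243435 / 118675228672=0.01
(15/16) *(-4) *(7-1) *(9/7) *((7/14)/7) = -405/196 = -2.07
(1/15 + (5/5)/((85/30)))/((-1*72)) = -107/18360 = -0.01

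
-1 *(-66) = 66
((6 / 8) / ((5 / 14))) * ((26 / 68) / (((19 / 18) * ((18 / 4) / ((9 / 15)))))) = 0.10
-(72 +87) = -159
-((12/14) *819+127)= -829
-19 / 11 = -1.73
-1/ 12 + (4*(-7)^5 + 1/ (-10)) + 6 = -4033331/ 60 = -67222.18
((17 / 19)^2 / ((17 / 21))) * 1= 357 / 361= 0.99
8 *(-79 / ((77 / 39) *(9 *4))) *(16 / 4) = -8216 / 231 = -35.57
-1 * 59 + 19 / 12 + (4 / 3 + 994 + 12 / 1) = 11399 / 12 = 949.92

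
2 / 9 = 0.22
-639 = -639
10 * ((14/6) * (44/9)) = 114.07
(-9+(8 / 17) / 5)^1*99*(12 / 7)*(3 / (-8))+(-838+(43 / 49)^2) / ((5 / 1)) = 32600523 / 81634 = 399.35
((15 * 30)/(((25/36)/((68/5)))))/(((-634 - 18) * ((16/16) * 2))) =-5508/815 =-6.76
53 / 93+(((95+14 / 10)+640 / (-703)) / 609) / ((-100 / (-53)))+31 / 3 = 418993847 / 38137750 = 10.99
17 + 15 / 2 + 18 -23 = 39 / 2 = 19.50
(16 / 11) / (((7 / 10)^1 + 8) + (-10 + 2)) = 160 / 77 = 2.08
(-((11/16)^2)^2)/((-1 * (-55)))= -1331/327680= -0.00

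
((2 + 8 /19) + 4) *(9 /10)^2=4941 /950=5.20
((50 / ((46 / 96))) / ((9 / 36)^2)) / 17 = 38400 / 391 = 98.21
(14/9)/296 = 7/1332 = 0.01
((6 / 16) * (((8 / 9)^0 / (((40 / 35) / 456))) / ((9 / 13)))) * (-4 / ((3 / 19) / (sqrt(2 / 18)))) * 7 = -12775.39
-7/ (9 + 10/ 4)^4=-112/ 279841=-0.00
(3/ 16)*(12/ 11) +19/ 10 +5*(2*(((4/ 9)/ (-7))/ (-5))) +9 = 155669/ 13860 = 11.23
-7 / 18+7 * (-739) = -93121 / 18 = -5173.39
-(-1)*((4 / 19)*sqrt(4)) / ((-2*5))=-4 / 95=-0.04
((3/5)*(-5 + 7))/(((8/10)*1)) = 3/2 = 1.50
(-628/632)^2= 24649/24964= 0.99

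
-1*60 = -60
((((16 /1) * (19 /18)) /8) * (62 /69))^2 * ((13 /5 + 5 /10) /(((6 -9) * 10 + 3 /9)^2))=21509102 /1697034645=0.01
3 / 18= 1 / 6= 0.17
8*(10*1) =80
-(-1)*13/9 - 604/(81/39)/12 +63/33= -18605/891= -20.88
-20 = -20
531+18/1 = 549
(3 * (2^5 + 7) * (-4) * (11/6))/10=-429/5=-85.80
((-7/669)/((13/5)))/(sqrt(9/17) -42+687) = -127925/20502933984+35 *sqrt(17)/20502933984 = -0.00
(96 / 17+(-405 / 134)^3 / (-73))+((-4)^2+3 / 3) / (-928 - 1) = 16663145864965 / 2773970834456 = 6.01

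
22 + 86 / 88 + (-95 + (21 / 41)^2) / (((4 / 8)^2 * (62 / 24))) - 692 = -1870335955 / 2292884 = -815.71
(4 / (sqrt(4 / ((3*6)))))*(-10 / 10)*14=-84*sqrt(2)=-118.79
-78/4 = -39/2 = -19.50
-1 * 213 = -213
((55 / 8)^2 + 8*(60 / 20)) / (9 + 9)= 4561 / 1152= 3.96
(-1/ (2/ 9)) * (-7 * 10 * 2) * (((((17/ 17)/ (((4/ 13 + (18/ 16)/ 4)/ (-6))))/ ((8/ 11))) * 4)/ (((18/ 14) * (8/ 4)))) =-13728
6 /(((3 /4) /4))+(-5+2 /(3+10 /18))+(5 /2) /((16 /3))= 897 /32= 28.03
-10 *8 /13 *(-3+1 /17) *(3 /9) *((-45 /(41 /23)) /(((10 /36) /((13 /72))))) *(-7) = 483000 /697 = 692.97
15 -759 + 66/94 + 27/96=-1117497/1504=-743.02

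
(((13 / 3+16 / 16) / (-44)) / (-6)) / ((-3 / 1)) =-2 / 297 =-0.01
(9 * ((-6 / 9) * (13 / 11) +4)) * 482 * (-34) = -5211384 / 11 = -473762.18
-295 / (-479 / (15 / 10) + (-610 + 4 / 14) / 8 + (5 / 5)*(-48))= 12390 / 18629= 0.67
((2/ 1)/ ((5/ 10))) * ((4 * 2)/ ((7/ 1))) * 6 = 192/ 7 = 27.43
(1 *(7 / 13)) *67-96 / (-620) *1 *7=74879 / 2015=37.16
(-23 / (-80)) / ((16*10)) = 23 / 12800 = 0.00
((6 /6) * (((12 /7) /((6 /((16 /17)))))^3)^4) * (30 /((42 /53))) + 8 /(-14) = -32256661336546385687907204 /56449692006303936379122727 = -0.57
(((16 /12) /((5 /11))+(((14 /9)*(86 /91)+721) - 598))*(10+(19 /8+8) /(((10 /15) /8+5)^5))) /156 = 314839240356451 /38538929214630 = 8.17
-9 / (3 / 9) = -27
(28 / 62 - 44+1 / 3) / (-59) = 4019 / 5487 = 0.73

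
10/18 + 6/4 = 37/18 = 2.06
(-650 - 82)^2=535824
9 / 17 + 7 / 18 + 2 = 893 / 306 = 2.92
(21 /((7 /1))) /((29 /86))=258 /29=8.90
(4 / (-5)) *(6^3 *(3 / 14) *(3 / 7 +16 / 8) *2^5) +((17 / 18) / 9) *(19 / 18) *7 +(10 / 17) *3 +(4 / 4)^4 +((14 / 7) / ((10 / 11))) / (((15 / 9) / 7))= -173971169147 / 60725700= -2864.87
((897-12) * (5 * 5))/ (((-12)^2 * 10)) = 15.36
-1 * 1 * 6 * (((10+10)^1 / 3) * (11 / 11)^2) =-40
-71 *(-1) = 71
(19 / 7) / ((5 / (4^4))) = 4864 / 35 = 138.97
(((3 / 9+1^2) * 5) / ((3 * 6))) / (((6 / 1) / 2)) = 10 / 81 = 0.12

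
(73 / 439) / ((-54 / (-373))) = 27229 / 23706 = 1.15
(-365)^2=133225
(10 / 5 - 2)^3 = 0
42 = 42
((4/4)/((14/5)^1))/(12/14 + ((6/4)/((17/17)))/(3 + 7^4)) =12020/28869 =0.42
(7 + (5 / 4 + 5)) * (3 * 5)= 795 / 4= 198.75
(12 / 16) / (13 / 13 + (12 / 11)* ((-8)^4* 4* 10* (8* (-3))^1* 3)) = -33 / 566230996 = -0.00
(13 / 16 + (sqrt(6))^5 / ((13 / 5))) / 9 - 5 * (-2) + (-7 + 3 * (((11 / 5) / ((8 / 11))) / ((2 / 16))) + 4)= 20 * sqrt(6) / 13 + 57377 / 720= 83.46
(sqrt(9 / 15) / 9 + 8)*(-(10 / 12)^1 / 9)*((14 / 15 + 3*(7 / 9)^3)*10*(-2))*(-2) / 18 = -227920 / 59049-5698*sqrt(15) / 531441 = -3.90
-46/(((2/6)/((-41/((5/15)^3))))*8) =76383/4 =19095.75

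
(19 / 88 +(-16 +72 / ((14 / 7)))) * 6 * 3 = 16011 / 44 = 363.89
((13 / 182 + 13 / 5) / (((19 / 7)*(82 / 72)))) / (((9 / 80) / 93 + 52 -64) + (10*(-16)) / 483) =-806385888 / 11505386749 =-0.07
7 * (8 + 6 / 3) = 70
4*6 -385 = -361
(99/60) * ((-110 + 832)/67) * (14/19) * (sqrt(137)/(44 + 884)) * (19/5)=83391 * sqrt(137)/1554400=0.63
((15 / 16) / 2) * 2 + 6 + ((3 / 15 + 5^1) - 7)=411 / 80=5.14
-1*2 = -2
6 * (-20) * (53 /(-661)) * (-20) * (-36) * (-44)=-201484800 /661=-304818.15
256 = 256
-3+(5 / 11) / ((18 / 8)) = -277 / 99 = -2.80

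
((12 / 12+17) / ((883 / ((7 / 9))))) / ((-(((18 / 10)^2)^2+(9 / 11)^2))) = -529375 / 372849399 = -0.00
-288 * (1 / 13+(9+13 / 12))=-38040 / 13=-2926.15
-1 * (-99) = 99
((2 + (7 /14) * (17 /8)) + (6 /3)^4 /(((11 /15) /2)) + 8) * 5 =48135 /176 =273.49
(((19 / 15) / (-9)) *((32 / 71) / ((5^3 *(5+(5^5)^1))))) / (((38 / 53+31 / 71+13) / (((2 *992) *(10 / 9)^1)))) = -15983104 / 632953490625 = -0.00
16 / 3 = 5.33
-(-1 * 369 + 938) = -569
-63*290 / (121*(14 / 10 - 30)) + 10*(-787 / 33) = -12105460 / 51909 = -233.21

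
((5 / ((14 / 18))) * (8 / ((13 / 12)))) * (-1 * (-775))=3348000 / 91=36791.21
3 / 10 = 0.30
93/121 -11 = -1238/121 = -10.23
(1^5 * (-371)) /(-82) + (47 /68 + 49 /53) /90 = 6711947 /1477640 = 4.54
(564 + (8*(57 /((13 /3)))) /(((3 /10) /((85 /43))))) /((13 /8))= 5623008 /7267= 773.77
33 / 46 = 0.72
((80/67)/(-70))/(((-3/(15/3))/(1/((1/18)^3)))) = 77760/469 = 165.80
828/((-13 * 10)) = -414/65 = -6.37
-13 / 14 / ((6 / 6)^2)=-13 / 14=-0.93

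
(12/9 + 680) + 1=2047/3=682.33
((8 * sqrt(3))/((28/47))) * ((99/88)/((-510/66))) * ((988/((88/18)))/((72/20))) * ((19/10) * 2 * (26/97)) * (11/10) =-283874877 * sqrt(3)/2308600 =-212.98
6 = 6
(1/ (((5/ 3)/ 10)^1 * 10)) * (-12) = -36/ 5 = -7.20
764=764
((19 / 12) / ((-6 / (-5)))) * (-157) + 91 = -8363 / 72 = -116.15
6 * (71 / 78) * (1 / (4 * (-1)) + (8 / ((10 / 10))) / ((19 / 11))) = 23643 / 988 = 23.93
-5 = -5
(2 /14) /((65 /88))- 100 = -45412 /455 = -99.81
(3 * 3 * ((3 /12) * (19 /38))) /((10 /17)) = 153 /80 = 1.91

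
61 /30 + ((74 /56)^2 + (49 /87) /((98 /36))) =3.99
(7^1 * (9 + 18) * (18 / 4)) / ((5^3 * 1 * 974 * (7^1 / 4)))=243 / 60875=0.00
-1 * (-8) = 8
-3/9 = -1/3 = -0.33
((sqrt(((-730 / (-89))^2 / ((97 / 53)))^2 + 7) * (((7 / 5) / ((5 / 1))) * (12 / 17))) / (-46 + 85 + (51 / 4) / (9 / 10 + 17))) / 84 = 358 * sqrt(801838981908983) / 4642465029825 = 0.00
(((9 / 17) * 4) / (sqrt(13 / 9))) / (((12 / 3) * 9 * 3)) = sqrt(13) / 221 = 0.02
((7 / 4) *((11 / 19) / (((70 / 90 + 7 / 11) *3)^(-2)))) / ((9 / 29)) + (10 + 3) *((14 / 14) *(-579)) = -126429883 / 16929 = -7468.24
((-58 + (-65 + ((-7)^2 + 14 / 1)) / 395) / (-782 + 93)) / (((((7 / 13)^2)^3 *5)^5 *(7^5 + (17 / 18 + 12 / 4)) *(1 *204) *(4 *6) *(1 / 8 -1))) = -2308820776434905343547661324195031488 / 53097707010346326234158853063551253265625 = -0.00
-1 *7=-7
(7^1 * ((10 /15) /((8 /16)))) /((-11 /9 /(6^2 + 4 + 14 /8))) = -3507 /11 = -318.82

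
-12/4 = -3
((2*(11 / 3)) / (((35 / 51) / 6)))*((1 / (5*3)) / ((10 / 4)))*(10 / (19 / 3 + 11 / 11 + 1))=8976 / 4375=2.05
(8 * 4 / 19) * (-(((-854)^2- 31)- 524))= -1227386.95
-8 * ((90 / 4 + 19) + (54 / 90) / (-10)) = -8288 / 25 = -331.52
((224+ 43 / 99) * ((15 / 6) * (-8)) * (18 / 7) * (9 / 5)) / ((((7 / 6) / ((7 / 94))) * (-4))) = 1199826 / 3619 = 331.54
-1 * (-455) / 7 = 65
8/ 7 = 1.14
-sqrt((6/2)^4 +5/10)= -sqrt(326)/2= -9.03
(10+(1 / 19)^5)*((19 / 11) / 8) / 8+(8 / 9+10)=9213955351 / 825713856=11.16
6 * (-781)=-4686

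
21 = 21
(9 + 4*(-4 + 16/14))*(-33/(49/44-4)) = -24684/889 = -27.77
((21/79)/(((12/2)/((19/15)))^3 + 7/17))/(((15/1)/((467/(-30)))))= -381175207/147426004050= -0.00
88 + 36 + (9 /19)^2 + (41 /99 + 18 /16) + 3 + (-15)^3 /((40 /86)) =-2037833915 /285912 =-7127.49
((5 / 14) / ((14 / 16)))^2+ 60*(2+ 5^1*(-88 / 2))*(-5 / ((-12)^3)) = -6513925 / 172872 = -37.68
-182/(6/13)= -1183/3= -394.33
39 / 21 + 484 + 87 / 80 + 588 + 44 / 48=1807447 / 1680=1075.86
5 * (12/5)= 12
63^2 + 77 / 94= 373163 / 94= 3969.82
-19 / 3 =-6.33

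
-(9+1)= -10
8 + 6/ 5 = 46/ 5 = 9.20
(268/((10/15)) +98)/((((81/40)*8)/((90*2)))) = 50000/9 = 5555.56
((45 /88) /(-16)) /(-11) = 45 /15488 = 0.00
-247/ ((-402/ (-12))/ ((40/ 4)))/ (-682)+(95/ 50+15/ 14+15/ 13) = 44007669/ 10395385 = 4.23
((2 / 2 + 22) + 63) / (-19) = -86 / 19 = -4.53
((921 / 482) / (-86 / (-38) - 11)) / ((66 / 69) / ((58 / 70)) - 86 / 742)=-1443416681 / 6854067956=-0.21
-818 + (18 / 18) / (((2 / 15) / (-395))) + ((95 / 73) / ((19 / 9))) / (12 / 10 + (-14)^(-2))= -651768293 / 172426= -3779.99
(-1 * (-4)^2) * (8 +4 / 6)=-416 / 3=-138.67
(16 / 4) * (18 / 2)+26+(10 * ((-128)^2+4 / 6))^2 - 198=241611570376 / 9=26845730041.78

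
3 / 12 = 0.25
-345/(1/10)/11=-3450/11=-313.64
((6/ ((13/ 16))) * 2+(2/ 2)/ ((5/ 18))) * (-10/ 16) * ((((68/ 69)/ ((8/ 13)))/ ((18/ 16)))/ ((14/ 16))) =-27064/ 1449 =-18.68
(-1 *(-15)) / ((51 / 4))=20 / 17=1.18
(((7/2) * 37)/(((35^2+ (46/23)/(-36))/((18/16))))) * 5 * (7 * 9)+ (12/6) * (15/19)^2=2465003385/63677512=38.71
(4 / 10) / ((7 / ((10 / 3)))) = 0.19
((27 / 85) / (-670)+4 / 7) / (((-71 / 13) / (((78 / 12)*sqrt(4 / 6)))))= -38466259*sqrt(6) / 169824900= -0.55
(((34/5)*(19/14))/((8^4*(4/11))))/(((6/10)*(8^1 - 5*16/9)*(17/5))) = -3135/917504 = -0.00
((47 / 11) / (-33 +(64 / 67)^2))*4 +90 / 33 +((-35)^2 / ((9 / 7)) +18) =1261331279 / 1296369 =972.97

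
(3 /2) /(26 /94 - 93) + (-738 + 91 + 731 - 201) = -1019913 /8716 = -117.02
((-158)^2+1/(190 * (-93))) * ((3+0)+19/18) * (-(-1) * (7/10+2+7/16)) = 8082529604917/25444800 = 317649.56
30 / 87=10 / 29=0.34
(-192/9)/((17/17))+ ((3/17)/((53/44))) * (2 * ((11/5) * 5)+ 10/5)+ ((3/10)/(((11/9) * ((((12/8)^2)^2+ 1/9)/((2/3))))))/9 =-1972966768/110755425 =-17.81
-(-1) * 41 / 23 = 41 / 23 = 1.78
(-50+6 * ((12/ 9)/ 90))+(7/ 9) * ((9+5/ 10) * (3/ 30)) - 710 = -136651/ 180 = -759.17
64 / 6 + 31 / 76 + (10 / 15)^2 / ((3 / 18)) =3133 / 228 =13.74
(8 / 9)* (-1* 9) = -8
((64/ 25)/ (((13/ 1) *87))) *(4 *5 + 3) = 1472/ 28275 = 0.05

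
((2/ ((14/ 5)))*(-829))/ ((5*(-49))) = 829/ 343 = 2.42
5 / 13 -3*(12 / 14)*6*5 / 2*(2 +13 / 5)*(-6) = 96911 / 91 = 1064.96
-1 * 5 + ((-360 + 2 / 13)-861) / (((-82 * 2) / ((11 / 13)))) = 36001 / 27716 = 1.30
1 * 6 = 6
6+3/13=81/13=6.23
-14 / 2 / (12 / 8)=-14 / 3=-4.67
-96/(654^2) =-8/35643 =-0.00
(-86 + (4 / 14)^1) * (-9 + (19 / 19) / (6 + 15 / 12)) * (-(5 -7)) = 308400 / 203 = 1519.21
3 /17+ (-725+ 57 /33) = -135219 /187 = -723.10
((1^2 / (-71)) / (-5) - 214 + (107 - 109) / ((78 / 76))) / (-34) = 2989771 / 470730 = 6.35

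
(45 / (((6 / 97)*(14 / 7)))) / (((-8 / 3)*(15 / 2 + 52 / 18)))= -13.13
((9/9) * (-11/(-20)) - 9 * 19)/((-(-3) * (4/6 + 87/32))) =-27272/1625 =-16.78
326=326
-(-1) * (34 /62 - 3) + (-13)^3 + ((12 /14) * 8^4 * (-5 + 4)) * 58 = -44664929 /217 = -205829.17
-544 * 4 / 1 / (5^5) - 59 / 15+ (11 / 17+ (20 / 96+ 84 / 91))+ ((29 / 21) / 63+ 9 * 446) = 29319953329861 / 7309575000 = 4011.17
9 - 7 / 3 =20 / 3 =6.67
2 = 2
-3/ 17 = -0.18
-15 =-15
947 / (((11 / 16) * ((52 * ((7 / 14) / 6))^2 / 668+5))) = 91093824 / 332519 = 273.95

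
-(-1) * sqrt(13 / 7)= sqrt(91) / 7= 1.36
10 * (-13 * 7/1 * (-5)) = 4550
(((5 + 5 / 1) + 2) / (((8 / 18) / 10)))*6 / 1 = 1620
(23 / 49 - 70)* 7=-486.71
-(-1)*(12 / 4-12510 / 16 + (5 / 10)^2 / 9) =-56077 / 72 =-778.85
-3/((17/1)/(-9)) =27/17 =1.59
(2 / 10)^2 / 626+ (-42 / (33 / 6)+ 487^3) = 19883547996861 / 172150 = 115501295.36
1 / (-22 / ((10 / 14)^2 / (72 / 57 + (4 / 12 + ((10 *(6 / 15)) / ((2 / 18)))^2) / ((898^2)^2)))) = -463329780491400 / 25236353894297777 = -0.02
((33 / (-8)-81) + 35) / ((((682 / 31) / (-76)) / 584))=101124.91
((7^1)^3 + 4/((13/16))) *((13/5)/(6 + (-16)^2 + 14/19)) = 85937/24960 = 3.44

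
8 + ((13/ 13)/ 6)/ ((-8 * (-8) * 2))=6145/ 768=8.00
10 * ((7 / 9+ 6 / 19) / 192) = 935 / 16416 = 0.06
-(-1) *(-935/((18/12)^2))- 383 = -7187/9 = -798.56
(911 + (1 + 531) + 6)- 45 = 1404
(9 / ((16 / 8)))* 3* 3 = 81 / 2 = 40.50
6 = 6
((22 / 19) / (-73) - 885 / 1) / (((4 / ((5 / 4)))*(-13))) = 6137585 / 288496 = 21.27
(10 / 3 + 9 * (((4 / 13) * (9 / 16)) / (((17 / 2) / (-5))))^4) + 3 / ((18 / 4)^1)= 152705275609 / 38167092496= 4.00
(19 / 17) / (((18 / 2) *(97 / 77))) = 1463 / 14841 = 0.10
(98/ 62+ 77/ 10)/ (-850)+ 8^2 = 16861123/ 263500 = 63.99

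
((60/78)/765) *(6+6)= 8/663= 0.01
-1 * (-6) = 6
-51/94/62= -51/5828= -0.01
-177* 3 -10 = -541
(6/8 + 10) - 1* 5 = 23/4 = 5.75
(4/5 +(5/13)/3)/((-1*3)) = -181/585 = -0.31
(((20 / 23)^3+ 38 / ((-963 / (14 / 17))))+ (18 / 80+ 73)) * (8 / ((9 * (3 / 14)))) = 8237536640102 / 26890104195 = 306.34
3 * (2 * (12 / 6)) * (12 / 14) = 72 / 7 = 10.29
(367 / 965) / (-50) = -367 / 48250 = -0.01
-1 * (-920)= 920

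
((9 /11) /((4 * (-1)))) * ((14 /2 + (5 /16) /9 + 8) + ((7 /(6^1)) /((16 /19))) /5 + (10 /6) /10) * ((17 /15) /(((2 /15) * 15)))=-378913 /211200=-1.79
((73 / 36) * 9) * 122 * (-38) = -84607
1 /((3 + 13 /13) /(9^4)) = 6561 /4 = 1640.25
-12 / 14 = -6 / 7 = -0.86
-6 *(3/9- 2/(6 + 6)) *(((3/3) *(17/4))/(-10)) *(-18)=-153/20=-7.65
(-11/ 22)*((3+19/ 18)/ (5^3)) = -73/ 4500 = -0.02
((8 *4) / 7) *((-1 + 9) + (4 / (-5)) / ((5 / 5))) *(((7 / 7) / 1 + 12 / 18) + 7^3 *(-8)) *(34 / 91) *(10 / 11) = -214823424 / 7007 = -30658.40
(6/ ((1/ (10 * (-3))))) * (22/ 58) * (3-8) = 341.38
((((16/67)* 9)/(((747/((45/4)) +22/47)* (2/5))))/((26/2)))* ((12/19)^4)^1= 10828800/11010430327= 0.00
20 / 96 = 5 / 24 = 0.21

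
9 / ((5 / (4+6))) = 18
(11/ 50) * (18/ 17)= 99/ 425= 0.23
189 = 189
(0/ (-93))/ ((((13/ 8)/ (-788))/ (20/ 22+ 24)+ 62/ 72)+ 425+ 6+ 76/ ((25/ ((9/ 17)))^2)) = 0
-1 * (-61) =61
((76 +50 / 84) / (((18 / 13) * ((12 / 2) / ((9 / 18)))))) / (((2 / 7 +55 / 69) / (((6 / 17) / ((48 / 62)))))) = 29818373 / 15363648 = 1.94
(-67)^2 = 4489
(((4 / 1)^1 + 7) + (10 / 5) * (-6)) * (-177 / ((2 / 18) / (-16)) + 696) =-26184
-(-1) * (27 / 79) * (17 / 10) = 459 / 790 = 0.58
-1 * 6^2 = -36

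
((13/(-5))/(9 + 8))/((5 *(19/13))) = -169/8075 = -0.02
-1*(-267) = 267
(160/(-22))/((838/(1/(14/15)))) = -300/32263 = -0.01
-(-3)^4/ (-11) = 81/ 11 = 7.36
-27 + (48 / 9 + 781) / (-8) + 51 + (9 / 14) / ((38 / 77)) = -33283 / 456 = -72.99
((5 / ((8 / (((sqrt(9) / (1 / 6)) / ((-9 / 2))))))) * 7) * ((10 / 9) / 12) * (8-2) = -175 / 18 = -9.72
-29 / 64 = -0.45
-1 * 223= -223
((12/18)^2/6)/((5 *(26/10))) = 2/351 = 0.01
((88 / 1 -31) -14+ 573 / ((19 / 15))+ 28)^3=143358201.54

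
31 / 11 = 2.82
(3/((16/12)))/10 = 9/40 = 0.22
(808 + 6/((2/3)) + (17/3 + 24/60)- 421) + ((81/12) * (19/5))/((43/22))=107119/258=415.19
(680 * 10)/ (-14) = -3400/ 7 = -485.71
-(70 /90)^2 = -49 /81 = -0.60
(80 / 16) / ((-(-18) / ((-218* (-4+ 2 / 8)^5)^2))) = 3806212939453125 / 524288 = 7259775046.26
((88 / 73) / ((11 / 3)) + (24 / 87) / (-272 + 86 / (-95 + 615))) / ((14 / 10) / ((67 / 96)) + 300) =4107045730 / 3784419825237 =0.00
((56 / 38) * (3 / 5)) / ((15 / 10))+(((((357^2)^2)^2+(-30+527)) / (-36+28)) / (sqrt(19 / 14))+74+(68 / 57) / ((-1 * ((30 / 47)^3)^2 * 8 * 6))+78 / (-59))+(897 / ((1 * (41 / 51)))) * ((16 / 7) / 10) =2768891576699378731 / 8443403388000000 - 131921546313696127849 * sqrt(266) / 76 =-28310201419715239065.01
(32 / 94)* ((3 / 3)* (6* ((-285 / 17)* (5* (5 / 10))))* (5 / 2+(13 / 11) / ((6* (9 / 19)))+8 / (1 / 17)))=-313560800 / 26367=-11892.17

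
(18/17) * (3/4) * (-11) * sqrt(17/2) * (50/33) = -225 * sqrt(34)/34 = -38.59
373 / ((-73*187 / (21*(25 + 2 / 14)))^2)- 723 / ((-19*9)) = 4.79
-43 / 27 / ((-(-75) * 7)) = -43 / 14175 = -0.00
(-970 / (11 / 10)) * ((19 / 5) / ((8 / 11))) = -9215 / 2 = -4607.50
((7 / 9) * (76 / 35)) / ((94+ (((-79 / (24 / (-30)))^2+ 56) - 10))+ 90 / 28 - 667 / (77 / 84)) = 93632 / 508226265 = 0.00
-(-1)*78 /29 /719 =78 /20851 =0.00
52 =52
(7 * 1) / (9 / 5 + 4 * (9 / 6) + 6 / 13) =455 / 537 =0.85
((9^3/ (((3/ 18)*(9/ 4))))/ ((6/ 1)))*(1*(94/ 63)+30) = 71424/ 7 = 10203.43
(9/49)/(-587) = -9/28763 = -0.00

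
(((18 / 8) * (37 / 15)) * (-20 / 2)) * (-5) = 555 / 2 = 277.50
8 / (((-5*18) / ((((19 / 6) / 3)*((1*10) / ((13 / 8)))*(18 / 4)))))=-2.60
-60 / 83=-0.72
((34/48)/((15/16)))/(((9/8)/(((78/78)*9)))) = 272/45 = 6.04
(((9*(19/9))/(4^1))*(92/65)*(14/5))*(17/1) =104006/325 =320.02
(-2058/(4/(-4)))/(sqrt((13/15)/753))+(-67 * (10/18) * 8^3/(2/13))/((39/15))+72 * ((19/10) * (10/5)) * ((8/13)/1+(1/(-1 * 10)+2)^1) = 13705.78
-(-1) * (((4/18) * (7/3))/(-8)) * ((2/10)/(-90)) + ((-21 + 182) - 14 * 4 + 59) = 7970407/48600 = 164.00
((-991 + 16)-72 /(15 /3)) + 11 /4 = -19733 /20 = -986.65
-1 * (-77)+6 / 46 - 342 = -264.87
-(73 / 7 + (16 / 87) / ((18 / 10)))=-57719 / 5481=-10.53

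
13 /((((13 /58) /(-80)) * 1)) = -4640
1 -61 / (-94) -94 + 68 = -2289 / 94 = -24.35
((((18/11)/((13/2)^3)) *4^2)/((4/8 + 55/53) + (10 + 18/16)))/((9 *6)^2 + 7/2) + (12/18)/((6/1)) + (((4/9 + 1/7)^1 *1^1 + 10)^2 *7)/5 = 48185419698509644/306838354107285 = 157.04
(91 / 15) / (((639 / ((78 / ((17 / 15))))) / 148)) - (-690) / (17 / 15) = 705.53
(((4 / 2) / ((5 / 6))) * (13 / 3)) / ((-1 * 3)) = -52 / 15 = -3.47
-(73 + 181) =-254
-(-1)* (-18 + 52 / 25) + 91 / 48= -14.02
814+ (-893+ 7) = -72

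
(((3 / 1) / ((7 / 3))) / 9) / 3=0.05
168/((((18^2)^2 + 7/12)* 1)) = 2016/1259719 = 0.00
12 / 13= 0.92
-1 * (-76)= 76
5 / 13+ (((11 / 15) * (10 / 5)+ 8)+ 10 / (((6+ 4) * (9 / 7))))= 6218 / 585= 10.63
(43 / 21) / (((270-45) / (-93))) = -1333 / 1575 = -0.85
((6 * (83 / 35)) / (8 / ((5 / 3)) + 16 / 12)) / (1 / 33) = 24651 / 322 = 76.56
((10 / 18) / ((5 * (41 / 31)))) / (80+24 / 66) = 341 / 326196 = 0.00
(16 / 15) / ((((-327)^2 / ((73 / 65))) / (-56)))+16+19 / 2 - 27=-1.50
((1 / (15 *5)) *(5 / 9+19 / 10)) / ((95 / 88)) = 9724 / 320625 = 0.03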